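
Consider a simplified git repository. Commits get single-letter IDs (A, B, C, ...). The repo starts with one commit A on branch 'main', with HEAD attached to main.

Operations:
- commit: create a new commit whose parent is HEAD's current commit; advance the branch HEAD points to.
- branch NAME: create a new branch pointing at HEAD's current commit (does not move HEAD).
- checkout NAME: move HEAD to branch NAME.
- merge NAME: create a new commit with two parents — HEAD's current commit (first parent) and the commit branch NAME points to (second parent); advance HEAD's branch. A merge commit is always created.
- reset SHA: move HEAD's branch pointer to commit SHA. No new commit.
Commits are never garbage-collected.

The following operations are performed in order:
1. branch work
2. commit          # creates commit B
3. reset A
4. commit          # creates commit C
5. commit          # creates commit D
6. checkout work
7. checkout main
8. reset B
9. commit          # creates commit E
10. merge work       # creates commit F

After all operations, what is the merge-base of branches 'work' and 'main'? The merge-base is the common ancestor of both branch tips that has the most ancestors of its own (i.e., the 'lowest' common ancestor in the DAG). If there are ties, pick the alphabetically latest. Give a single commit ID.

After op 1 (branch): HEAD=main@A [main=A work=A]
After op 2 (commit): HEAD=main@B [main=B work=A]
After op 3 (reset): HEAD=main@A [main=A work=A]
After op 4 (commit): HEAD=main@C [main=C work=A]
After op 5 (commit): HEAD=main@D [main=D work=A]
After op 6 (checkout): HEAD=work@A [main=D work=A]
After op 7 (checkout): HEAD=main@D [main=D work=A]
After op 8 (reset): HEAD=main@B [main=B work=A]
After op 9 (commit): HEAD=main@E [main=E work=A]
After op 10 (merge): HEAD=main@F [main=F work=A]
ancestors(work=A): ['A']
ancestors(main=F): ['A', 'B', 'E', 'F']
common: ['A']

Answer: A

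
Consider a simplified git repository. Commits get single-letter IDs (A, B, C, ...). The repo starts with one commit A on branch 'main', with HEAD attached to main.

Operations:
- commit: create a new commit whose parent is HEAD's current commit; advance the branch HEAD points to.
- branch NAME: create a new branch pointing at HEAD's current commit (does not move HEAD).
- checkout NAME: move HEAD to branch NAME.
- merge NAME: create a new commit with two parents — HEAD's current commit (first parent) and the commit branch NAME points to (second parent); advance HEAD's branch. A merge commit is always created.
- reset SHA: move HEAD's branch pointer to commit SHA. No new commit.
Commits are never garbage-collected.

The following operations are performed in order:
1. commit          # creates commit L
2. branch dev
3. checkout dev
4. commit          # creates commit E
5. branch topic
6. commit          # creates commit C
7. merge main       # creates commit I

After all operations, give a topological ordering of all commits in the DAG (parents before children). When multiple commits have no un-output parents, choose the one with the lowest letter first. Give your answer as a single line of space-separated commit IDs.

Answer: A L E C I

Derivation:
After op 1 (commit): HEAD=main@L [main=L]
After op 2 (branch): HEAD=main@L [dev=L main=L]
After op 3 (checkout): HEAD=dev@L [dev=L main=L]
After op 4 (commit): HEAD=dev@E [dev=E main=L]
After op 5 (branch): HEAD=dev@E [dev=E main=L topic=E]
After op 6 (commit): HEAD=dev@C [dev=C main=L topic=E]
After op 7 (merge): HEAD=dev@I [dev=I main=L topic=E]
commit A: parents=[]
commit C: parents=['E']
commit E: parents=['L']
commit I: parents=['C', 'L']
commit L: parents=['A']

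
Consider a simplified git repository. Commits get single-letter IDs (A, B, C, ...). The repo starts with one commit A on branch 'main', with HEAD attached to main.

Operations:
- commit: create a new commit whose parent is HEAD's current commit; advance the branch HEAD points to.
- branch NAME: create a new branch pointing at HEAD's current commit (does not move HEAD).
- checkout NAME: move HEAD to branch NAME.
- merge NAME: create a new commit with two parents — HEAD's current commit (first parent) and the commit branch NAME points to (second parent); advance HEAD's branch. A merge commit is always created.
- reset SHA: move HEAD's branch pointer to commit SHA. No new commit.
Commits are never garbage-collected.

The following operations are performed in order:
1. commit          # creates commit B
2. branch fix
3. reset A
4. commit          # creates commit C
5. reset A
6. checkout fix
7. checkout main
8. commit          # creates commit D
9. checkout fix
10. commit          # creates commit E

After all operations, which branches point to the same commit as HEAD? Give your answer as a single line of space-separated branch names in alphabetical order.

Answer: fix

Derivation:
After op 1 (commit): HEAD=main@B [main=B]
After op 2 (branch): HEAD=main@B [fix=B main=B]
After op 3 (reset): HEAD=main@A [fix=B main=A]
After op 4 (commit): HEAD=main@C [fix=B main=C]
After op 5 (reset): HEAD=main@A [fix=B main=A]
After op 6 (checkout): HEAD=fix@B [fix=B main=A]
After op 7 (checkout): HEAD=main@A [fix=B main=A]
After op 8 (commit): HEAD=main@D [fix=B main=D]
After op 9 (checkout): HEAD=fix@B [fix=B main=D]
After op 10 (commit): HEAD=fix@E [fix=E main=D]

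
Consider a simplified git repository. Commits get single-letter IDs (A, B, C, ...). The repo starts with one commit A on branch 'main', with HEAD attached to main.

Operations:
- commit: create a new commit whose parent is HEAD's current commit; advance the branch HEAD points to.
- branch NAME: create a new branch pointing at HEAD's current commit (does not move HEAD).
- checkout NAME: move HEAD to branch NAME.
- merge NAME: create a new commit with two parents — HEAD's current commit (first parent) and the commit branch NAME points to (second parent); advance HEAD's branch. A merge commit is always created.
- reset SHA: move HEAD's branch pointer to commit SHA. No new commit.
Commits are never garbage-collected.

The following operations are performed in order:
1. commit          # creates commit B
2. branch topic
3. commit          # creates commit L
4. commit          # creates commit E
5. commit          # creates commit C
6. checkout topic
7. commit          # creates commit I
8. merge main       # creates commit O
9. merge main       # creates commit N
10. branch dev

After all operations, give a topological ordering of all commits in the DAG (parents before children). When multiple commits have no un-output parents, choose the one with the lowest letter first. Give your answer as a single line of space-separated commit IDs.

After op 1 (commit): HEAD=main@B [main=B]
After op 2 (branch): HEAD=main@B [main=B topic=B]
After op 3 (commit): HEAD=main@L [main=L topic=B]
After op 4 (commit): HEAD=main@E [main=E topic=B]
After op 5 (commit): HEAD=main@C [main=C topic=B]
After op 6 (checkout): HEAD=topic@B [main=C topic=B]
After op 7 (commit): HEAD=topic@I [main=C topic=I]
After op 8 (merge): HEAD=topic@O [main=C topic=O]
After op 9 (merge): HEAD=topic@N [main=C topic=N]
After op 10 (branch): HEAD=topic@N [dev=N main=C topic=N]
commit A: parents=[]
commit B: parents=['A']
commit C: parents=['E']
commit E: parents=['L']
commit I: parents=['B']
commit L: parents=['B']
commit N: parents=['O', 'C']
commit O: parents=['I', 'C']

Answer: A B I L E C O N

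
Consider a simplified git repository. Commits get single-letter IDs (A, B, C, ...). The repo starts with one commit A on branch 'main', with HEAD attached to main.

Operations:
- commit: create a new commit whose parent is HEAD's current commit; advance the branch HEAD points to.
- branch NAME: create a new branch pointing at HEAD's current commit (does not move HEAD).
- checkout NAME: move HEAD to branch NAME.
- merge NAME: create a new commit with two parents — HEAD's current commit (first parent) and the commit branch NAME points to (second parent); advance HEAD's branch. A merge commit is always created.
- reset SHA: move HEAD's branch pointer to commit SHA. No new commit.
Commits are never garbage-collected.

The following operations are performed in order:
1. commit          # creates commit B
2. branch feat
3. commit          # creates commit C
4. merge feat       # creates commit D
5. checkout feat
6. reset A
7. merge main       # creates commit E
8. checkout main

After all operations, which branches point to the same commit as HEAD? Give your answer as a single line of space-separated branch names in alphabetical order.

Answer: main

Derivation:
After op 1 (commit): HEAD=main@B [main=B]
After op 2 (branch): HEAD=main@B [feat=B main=B]
After op 3 (commit): HEAD=main@C [feat=B main=C]
After op 4 (merge): HEAD=main@D [feat=B main=D]
After op 5 (checkout): HEAD=feat@B [feat=B main=D]
After op 6 (reset): HEAD=feat@A [feat=A main=D]
After op 7 (merge): HEAD=feat@E [feat=E main=D]
After op 8 (checkout): HEAD=main@D [feat=E main=D]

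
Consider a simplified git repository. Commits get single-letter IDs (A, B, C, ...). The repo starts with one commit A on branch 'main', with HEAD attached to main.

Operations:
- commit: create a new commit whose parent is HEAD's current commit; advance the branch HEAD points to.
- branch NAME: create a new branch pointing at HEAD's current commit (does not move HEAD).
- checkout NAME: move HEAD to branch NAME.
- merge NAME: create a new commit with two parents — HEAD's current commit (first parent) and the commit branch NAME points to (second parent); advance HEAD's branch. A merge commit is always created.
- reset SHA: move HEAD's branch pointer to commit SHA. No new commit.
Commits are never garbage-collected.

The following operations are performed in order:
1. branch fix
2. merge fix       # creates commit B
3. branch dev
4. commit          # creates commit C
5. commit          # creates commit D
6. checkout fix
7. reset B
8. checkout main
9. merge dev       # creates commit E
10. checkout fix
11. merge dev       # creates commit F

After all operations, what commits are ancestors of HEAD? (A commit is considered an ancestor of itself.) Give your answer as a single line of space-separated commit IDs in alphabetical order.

Answer: A B F

Derivation:
After op 1 (branch): HEAD=main@A [fix=A main=A]
After op 2 (merge): HEAD=main@B [fix=A main=B]
After op 3 (branch): HEAD=main@B [dev=B fix=A main=B]
After op 4 (commit): HEAD=main@C [dev=B fix=A main=C]
After op 5 (commit): HEAD=main@D [dev=B fix=A main=D]
After op 6 (checkout): HEAD=fix@A [dev=B fix=A main=D]
After op 7 (reset): HEAD=fix@B [dev=B fix=B main=D]
After op 8 (checkout): HEAD=main@D [dev=B fix=B main=D]
After op 9 (merge): HEAD=main@E [dev=B fix=B main=E]
After op 10 (checkout): HEAD=fix@B [dev=B fix=B main=E]
After op 11 (merge): HEAD=fix@F [dev=B fix=F main=E]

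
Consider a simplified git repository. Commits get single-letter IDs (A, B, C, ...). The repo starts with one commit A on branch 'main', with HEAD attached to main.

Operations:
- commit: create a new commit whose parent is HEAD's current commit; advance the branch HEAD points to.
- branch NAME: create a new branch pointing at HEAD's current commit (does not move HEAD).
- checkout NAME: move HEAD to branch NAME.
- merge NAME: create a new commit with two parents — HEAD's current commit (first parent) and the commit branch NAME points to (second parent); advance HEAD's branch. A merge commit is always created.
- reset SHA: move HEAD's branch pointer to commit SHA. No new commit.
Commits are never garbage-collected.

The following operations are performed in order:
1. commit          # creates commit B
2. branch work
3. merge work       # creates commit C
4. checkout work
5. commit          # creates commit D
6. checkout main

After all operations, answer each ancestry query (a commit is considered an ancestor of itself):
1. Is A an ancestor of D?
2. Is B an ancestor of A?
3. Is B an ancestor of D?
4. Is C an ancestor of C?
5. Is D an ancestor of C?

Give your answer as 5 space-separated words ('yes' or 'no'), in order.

After op 1 (commit): HEAD=main@B [main=B]
After op 2 (branch): HEAD=main@B [main=B work=B]
After op 3 (merge): HEAD=main@C [main=C work=B]
After op 4 (checkout): HEAD=work@B [main=C work=B]
After op 5 (commit): HEAD=work@D [main=C work=D]
After op 6 (checkout): HEAD=main@C [main=C work=D]
ancestors(D) = {A,B,D}; A in? yes
ancestors(A) = {A}; B in? no
ancestors(D) = {A,B,D}; B in? yes
ancestors(C) = {A,B,C}; C in? yes
ancestors(C) = {A,B,C}; D in? no

Answer: yes no yes yes no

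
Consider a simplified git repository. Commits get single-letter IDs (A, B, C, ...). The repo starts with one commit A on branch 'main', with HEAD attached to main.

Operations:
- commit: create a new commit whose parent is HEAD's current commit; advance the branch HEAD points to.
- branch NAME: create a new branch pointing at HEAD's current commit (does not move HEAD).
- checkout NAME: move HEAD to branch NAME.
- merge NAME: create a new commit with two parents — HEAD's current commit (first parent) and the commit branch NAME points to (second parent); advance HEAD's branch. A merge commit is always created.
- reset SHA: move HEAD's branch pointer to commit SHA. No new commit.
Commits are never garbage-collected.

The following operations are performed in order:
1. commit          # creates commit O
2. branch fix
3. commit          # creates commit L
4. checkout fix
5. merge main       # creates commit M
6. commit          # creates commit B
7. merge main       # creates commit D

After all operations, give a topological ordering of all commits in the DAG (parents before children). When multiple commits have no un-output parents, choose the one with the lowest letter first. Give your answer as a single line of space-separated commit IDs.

Answer: A O L M B D

Derivation:
After op 1 (commit): HEAD=main@O [main=O]
After op 2 (branch): HEAD=main@O [fix=O main=O]
After op 3 (commit): HEAD=main@L [fix=O main=L]
After op 4 (checkout): HEAD=fix@O [fix=O main=L]
After op 5 (merge): HEAD=fix@M [fix=M main=L]
After op 6 (commit): HEAD=fix@B [fix=B main=L]
After op 7 (merge): HEAD=fix@D [fix=D main=L]
commit A: parents=[]
commit B: parents=['M']
commit D: parents=['B', 'L']
commit L: parents=['O']
commit M: parents=['O', 'L']
commit O: parents=['A']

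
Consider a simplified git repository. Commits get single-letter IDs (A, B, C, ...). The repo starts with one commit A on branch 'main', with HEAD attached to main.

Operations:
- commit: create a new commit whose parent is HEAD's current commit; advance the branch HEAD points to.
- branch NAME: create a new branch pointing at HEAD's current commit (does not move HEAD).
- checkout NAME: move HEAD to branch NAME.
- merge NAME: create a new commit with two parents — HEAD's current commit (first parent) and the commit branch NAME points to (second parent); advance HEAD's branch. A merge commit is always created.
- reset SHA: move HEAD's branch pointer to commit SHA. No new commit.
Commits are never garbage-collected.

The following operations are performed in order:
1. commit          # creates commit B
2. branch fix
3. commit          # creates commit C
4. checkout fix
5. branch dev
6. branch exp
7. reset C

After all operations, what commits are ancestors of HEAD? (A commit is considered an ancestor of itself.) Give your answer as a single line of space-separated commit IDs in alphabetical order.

After op 1 (commit): HEAD=main@B [main=B]
After op 2 (branch): HEAD=main@B [fix=B main=B]
After op 3 (commit): HEAD=main@C [fix=B main=C]
After op 4 (checkout): HEAD=fix@B [fix=B main=C]
After op 5 (branch): HEAD=fix@B [dev=B fix=B main=C]
After op 6 (branch): HEAD=fix@B [dev=B exp=B fix=B main=C]
After op 7 (reset): HEAD=fix@C [dev=B exp=B fix=C main=C]

Answer: A B C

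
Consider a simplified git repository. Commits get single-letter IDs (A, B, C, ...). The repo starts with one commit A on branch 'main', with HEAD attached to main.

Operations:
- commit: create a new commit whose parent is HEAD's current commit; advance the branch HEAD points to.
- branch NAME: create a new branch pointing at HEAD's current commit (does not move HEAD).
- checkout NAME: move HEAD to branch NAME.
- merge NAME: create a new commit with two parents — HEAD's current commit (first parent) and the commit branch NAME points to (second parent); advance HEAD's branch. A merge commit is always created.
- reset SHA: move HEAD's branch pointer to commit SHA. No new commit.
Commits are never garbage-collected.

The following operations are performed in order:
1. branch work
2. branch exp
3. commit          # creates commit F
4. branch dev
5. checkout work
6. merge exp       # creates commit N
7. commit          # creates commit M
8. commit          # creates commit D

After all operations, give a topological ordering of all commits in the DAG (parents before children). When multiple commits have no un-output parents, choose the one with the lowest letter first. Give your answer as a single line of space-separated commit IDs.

After op 1 (branch): HEAD=main@A [main=A work=A]
After op 2 (branch): HEAD=main@A [exp=A main=A work=A]
After op 3 (commit): HEAD=main@F [exp=A main=F work=A]
After op 4 (branch): HEAD=main@F [dev=F exp=A main=F work=A]
After op 5 (checkout): HEAD=work@A [dev=F exp=A main=F work=A]
After op 6 (merge): HEAD=work@N [dev=F exp=A main=F work=N]
After op 7 (commit): HEAD=work@M [dev=F exp=A main=F work=M]
After op 8 (commit): HEAD=work@D [dev=F exp=A main=F work=D]
commit A: parents=[]
commit D: parents=['M']
commit F: parents=['A']
commit M: parents=['N']
commit N: parents=['A', 'A']

Answer: A F N M D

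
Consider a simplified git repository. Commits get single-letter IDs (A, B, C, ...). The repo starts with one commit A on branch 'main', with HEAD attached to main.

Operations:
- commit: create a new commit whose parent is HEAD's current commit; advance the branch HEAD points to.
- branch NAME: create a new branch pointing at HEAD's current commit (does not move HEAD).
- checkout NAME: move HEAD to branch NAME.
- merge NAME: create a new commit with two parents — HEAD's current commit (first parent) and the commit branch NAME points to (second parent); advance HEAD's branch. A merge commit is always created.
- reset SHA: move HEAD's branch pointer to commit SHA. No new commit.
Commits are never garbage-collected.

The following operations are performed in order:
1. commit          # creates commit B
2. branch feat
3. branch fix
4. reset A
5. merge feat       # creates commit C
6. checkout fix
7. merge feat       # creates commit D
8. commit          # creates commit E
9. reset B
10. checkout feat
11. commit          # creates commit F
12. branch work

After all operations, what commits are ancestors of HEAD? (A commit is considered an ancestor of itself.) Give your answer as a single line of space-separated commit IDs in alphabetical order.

Answer: A B F

Derivation:
After op 1 (commit): HEAD=main@B [main=B]
After op 2 (branch): HEAD=main@B [feat=B main=B]
After op 3 (branch): HEAD=main@B [feat=B fix=B main=B]
After op 4 (reset): HEAD=main@A [feat=B fix=B main=A]
After op 5 (merge): HEAD=main@C [feat=B fix=B main=C]
After op 6 (checkout): HEAD=fix@B [feat=B fix=B main=C]
After op 7 (merge): HEAD=fix@D [feat=B fix=D main=C]
After op 8 (commit): HEAD=fix@E [feat=B fix=E main=C]
After op 9 (reset): HEAD=fix@B [feat=B fix=B main=C]
After op 10 (checkout): HEAD=feat@B [feat=B fix=B main=C]
After op 11 (commit): HEAD=feat@F [feat=F fix=B main=C]
After op 12 (branch): HEAD=feat@F [feat=F fix=B main=C work=F]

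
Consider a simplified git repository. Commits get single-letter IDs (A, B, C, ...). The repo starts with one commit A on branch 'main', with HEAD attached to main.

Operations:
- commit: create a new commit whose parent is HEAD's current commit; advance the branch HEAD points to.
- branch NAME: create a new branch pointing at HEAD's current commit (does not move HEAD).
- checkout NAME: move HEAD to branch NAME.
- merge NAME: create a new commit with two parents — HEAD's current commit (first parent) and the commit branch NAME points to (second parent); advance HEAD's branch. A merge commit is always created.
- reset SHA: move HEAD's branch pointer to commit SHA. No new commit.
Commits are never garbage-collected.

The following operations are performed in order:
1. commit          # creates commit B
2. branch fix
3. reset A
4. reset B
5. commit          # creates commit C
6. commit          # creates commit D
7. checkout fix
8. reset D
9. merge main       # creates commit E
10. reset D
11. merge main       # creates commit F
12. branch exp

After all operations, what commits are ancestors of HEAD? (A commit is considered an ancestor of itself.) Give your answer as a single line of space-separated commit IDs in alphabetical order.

Answer: A B C D F

Derivation:
After op 1 (commit): HEAD=main@B [main=B]
After op 2 (branch): HEAD=main@B [fix=B main=B]
After op 3 (reset): HEAD=main@A [fix=B main=A]
After op 4 (reset): HEAD=main@B [fix=B main=B]
After op 5 (commit): HEAD=main@C [fix=B main=C]
After op 6 (commit): HEAD=main@D [fix=B main=D]
After op 7 (checkout): HEAD=fix@B [fix=B main=D]
After op 8 (reset): HEAD=fix@D [fix=D main=D]
After op 9 (merge): HEAD=fix@E [fix=E main=D]
After op 10 (reset): HEAD=fix@D [fix=D main=D]
After op 11 (merge): HEAD=fix@F [fix=F main=D]
After op 12 (branch): HEAD=fix@F [exp=F fix=F main=D]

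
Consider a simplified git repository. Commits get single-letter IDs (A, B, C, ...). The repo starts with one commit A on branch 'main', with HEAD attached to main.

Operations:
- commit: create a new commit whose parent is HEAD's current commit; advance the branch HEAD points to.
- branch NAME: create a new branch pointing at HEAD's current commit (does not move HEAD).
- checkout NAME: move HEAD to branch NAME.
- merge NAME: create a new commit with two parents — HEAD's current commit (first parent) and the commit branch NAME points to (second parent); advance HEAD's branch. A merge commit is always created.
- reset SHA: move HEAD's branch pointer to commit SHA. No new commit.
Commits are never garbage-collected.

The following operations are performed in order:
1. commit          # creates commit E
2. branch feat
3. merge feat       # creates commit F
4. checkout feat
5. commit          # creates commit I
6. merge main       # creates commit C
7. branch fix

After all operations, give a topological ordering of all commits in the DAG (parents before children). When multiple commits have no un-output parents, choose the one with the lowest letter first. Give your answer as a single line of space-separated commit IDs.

Answer: A E F I C

Derivation:
After op 1 (commit): HEAD=main@E [main=E]
After op 2 (branch): HEAD=main@E [feat=E main=E]
After op 3 (merge): HEAD=main@F [feat=E main=F]
After op 4 (checkout): HEAD=feat@E [feat=E main=F]
After op 5 (commit): HEAD=feat@I [feat=I main=F]
After op 6 (merge): HEAD=feat@C [feat=C main=F]
After op 7 (branch): HEAD=feat@C [feat=C fix=C main=F]
commit A: parents=[]
commit C: parents=['I', 'F']
commit E: parents=['A']
commit F: parents=['E', 'E']
commit I: parents=['E']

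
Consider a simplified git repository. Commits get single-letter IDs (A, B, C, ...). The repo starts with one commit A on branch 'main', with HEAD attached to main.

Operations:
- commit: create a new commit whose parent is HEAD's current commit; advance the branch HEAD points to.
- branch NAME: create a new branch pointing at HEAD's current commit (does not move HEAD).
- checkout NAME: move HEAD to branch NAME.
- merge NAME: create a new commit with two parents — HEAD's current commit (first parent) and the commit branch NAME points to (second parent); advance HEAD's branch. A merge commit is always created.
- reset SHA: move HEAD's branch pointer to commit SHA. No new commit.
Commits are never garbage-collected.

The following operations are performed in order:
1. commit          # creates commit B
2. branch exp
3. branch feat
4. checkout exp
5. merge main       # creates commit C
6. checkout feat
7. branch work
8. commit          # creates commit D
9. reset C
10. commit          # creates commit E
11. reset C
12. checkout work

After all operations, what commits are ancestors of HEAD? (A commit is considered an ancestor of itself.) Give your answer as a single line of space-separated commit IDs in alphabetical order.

After op 1 (commit): HEAD=main@B [main=B]
After op 2 (branch): HEAD=main@B [exp=B main=B]
After op 3 (branch): HEAD=main@B [exp=B feat=B main=B]
After op 4 (checkout): HEAD=exp@B [exp=B feat=B main=B]
After op 5 (merge): HEAD=exp@C [exp=C feat=B main=B]
After op 6 (checkout): HEAD=feat@B [exp=C feat=B main=B]
After op 7 (branch): HEAD=feat@B [exp=C feat=B main=B work=B]
After op 8 (commit): HEAD=feat@D [exp=C feat=D main=B work=B]
After op 9 (reset): HEAD=feat@C [exp=C feat=C main=B work=B]
After op 10 (commit): HEAD=feat@E [exp=C feat=E main=B work=B]
After op 11 (reset): HEAD=feat@C [exp=C feat=C main=B work=B]
After op 12 (checkout): HEAD=work@B [exp=C feat=C main=B work=B]

Answer: A B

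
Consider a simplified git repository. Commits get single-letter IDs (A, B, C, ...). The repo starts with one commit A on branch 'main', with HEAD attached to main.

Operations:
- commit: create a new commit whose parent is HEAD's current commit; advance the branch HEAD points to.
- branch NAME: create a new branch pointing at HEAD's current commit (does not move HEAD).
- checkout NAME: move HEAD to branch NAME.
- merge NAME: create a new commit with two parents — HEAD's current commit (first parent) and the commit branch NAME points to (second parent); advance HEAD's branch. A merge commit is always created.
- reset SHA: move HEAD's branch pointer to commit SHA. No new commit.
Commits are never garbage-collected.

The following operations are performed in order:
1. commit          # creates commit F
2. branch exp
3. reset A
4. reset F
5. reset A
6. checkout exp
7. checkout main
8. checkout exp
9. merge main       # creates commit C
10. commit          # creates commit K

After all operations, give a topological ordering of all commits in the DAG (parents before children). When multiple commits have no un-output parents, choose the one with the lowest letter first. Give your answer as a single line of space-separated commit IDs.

After op 1 (commit): HEAD=main@F [main=F]
After op 2 (branch): HEAD=main@F [exp=F main=F]
After op 3 (reset): HEAD=main@A [exp=F main=A]
After op 4 (reset): HEAD=main@F [exp=F main=F]
After op 5 (reset): HEAD=main@A [exp=F main=A]
After op 6 (checkout): HEAD=exp@F [exp=F main=A]
After op 7 (checkout): HEAD=main@A [exp=F main=A]
After op 8 (checkout): HEAD=exp@F [exp=F main=A]
After op 9 (merge): HEAD=exp@C [exp=C main=A]
After op 10 (commit): HEAD=exp@K [exp=K main=A]
commit A: parents=[]
commit C: parents=['F', 'A']
commit F: parents=['A']
commit K: parents=['C']

Answer: A F C K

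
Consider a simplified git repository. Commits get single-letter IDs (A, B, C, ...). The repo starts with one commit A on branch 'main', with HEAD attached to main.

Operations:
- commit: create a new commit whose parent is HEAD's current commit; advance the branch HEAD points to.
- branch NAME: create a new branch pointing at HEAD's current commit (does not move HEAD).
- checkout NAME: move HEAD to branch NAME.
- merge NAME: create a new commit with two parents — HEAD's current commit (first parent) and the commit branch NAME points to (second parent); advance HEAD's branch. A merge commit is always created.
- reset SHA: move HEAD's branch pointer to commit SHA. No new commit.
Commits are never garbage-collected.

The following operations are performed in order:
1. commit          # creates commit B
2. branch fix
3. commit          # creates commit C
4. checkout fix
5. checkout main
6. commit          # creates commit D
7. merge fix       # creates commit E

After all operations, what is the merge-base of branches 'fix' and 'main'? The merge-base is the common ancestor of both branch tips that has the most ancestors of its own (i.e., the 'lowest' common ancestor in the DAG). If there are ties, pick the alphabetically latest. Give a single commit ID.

After op 1 (commit): HEAD=main@B [main=B]
After op 2 (branch): HEAD=main@B [fix=B main=B]
After op 3 (commit): HEAD=main@C [fix=B main=C]
After op 4 (checkout): HEAD=fix@B [fix=B main=C]
After op 5 (checkout): HEAD=main@C [fix=B main=C]
After op 6 (commit): HEAD=main@D [fix=B main=D]
After op 7 (merge): HEAD=main@E [fix=B main=E]
ancestors(fix=B): ['A', 'B']
ancestors(main=E): ['A', 'B', 'C', 'D', 'E']
common: ['A', 'B']

Answer: B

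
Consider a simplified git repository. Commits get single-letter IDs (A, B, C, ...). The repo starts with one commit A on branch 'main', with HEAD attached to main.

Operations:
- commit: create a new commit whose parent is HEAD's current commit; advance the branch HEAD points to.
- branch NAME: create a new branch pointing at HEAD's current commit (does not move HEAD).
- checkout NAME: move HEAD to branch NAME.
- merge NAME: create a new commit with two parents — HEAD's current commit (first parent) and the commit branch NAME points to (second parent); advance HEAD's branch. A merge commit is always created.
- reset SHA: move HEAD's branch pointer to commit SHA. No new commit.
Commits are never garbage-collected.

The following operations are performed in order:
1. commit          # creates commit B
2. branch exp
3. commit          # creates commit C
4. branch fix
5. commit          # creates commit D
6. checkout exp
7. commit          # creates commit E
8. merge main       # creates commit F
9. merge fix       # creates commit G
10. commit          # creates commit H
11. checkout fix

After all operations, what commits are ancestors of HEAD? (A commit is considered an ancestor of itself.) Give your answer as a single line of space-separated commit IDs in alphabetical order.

Answer: A B C

Derivation:
After op 1 (commit): HEAD=main@B [main=B]
After op 2 (branch): HEAD=main@B [exp=B main=B]
After op 3 (commit): HEAD=main@C [exp=B main=C]
After op 4 (branch): HEAD=main@C [exp=B fix=C main=C]
After op 5 (commit): HEAD=main@D [exp=B fix=C main=D]
After op 6 (checkout): HEAD=exp@B [exp=B fix=C main=D]
After op 7 (commit): HEAD=exp@E [exp=E fix=C main=D]
After op 8 (merge): HEAD=exp@F [exp=F fix=C main=D]
After op 9 (merge): HEAD=exp@G [exp=G fix=C main=D]
After op 10 (commit): HEAD=exp@H [exp=H fix=C main=D]
After op 11 (checkout): HEAD=fix@C [exp=H fix=C main=D]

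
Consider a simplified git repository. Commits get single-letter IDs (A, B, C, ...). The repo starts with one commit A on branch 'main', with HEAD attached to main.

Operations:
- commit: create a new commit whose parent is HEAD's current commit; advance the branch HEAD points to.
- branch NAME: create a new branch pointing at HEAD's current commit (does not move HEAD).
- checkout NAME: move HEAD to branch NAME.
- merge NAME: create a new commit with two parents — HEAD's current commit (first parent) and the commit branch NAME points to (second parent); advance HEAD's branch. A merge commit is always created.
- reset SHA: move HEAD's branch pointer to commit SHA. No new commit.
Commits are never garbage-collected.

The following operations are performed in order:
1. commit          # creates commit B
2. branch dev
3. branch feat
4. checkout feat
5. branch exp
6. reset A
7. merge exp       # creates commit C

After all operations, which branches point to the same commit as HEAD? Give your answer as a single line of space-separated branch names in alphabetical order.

After op 1 (commit): HEAD=main@B [main=B]
After op 2 (branch): HEAD=main@B [dev=B main=B]
After op 3 (branch): HEAD=main@B [dev=B feat=B main=B]
After op 4 (checkout): HEAD=feat@B [dev=B feat=B main=B]
After op 5 (branch): HEAD=feat@B [dev=B exp=B feat=B main=B]
After op 6 (reset): HEAD=feat@A [dev=B exp=B feat=A main=B]
After op 7 (merge): HEAD=feat@C [dev=B exp=B feat=C main=B]

Answer: feat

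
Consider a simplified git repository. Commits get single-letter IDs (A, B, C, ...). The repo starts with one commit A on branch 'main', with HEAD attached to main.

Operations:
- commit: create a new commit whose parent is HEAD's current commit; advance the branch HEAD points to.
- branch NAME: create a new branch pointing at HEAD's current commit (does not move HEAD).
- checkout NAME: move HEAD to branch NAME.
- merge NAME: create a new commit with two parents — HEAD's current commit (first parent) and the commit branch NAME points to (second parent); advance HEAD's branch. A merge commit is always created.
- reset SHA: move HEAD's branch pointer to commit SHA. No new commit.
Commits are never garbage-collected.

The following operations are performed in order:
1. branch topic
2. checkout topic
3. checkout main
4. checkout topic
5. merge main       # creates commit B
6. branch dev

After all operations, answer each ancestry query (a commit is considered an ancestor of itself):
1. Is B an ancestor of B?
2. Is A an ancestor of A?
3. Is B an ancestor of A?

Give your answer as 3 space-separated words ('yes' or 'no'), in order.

Answer: yes yes no

Derivation:
After op 1 (branch): HEAD=main@A [main=A topic=A]
After op 2 (checkout): HEAD=topic@A [main=A topic=A]
After op 3 (checkout): HEAD=main@A [main=A topic=A]
After op 4 (checkout): HEAD=topic@A [main=A topic=A]
After op 5 (merge): HEAD=topic@B [main=A topic=B]
After op 6 (branch): HEAD=topic@B [dev=B main=A topic=B]
ancestors(B) = {A,B}; B in? yes
ancestors(A) = {A}; A in? yes
ancestors(A) = {A}; B in? no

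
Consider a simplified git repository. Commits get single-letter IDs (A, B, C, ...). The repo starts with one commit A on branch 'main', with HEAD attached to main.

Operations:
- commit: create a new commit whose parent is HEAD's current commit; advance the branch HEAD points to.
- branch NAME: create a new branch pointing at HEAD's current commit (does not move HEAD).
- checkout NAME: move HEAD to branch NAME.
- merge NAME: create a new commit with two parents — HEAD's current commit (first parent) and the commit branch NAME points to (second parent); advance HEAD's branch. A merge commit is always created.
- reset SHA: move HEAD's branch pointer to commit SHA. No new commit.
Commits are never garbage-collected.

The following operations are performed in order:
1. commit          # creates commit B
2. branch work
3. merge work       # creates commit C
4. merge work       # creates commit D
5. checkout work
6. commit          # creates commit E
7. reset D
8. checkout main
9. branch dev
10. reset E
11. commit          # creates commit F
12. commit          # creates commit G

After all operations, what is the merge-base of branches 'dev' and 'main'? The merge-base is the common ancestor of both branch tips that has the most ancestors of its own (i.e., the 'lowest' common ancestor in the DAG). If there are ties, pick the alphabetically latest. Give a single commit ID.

Answer: B

Derivation:
After op 1 (commit): HEAD=main@B [main=B]
After op 2 (branch): HEAD=main@B [main=B work=B]
After op 3 (merge): HEAD=main@C [main=C work=B]
After op 4 (merge): HEAD=main@D [main=D work=B]
After op 5 (checkout): HEAD=work@B [main=D work=B]
After op 6 (commit): HEAD=work@E [main=D work=E]
After op 7 (reset): HEAD=work@D [main=D work=D]
After op 8 (checkout): HEAD=main@D [main=D work=D]
After op 9 (branch): HEAD=main@D [dev=D main=D work=D]
After op 10 (reset): HEAD=main@E [dev=D main=E work=D]
After op 11 (commit): HEAD=main@F [dev=D main=F work=D]
After op 12 (commit): HEAD=main@G [dev=D main=G work=D]
ancestors(dev=D): ['A', 'B', 'C', 'D']
ancestors(main=G): ['A', 'B', 'E', 'F', 'G']
common: ['A', 'B']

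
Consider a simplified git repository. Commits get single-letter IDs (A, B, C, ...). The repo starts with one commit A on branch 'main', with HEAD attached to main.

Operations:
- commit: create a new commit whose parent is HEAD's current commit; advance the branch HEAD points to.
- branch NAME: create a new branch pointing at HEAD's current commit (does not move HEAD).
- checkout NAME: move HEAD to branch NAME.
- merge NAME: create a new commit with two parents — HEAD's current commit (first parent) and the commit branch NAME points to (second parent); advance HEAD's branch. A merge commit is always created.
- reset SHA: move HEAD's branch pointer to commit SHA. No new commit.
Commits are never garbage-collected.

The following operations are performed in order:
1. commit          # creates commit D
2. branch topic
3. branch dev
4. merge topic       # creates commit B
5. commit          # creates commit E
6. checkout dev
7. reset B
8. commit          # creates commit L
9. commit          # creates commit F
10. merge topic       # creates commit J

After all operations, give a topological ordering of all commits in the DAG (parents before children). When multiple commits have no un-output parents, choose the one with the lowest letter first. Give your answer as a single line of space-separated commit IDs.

Answer: A D B E L F J

Derivation:
After op 1 (commit): HEAD=main@D [main=D]
After op 2 (branch): HEAD=main@D [main=D topic=D]
After op 3 (branch): HEAD=main@D [dev=D main=D topic=D]
After op 4 (merge): HEAD=main@B [dev=D main=B topic=D]
After op 5 (commit): HEAD=main@E [dev=D main=E topic=D]
After op 6 (checkout): HEAD=dev@D [dev=D main=E topic=D]
After op 7 (reset): HEAD=dev@B [dev=B main=E topic=D]
After op 8 (commit): HEAD=dev@L [dev=L main=E topic=D]
After op 9 (commit): HEAD=dev@F [dev=F main=E topic=D]
After op 10 (merge): HEAD=dev@J [dev=J main=E topic=D]
commit A: parents=[]
commit B: parents=['D', 'D']
commit D: parents=['A']
commit E: parents=['B']
commit F: parents=['L']
commit J: parents=['F', 'D']
commit L: parents=['B']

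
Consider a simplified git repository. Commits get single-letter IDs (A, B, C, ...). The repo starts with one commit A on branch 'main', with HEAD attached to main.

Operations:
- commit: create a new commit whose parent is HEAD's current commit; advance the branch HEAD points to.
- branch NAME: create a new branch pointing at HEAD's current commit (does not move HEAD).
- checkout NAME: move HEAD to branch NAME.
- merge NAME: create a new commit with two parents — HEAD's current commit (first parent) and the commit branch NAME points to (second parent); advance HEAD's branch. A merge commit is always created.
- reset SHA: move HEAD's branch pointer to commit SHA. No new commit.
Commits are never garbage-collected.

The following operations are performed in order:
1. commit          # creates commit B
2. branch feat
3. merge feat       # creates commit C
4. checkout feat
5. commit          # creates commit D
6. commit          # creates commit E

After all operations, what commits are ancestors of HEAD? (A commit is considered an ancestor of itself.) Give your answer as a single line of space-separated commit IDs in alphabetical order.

After op 1 (commit): HEAD=main@B [main=B]
After op 2 (branch): HEAD=main@B [feat=B main=B]
After op 3 (merge): HEAD=main@C [feat=B main=C]
After op 4 (checkout): HEAD=feat@B [feat=B main=C]
After op 5 (commit): HEAD=feat@D [feat=D main=C]
After op 6 (commit): HEAD=feat@E [feat=E main=C]

Answer: A B D E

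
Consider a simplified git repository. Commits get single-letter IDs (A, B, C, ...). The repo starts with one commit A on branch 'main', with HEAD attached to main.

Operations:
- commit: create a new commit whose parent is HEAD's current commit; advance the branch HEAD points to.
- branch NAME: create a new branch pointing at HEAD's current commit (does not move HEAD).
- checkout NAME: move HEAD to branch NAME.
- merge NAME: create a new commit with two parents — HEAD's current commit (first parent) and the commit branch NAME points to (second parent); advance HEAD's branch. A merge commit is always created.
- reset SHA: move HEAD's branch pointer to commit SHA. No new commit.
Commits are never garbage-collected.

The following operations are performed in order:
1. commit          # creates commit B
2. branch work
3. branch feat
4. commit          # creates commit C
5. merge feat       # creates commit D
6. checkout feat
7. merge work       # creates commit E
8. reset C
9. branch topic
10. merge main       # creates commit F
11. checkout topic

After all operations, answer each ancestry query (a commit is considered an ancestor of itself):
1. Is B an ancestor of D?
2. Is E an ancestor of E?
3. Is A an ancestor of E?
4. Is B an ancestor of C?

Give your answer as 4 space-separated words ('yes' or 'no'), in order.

Answer: yes yes yes yes

Derivation:
After op 1 (commit): HEAD=main@B [main=B]
After op 2 (branch): HEAD=main@B [main=B work=B]
After op 3 (branch): HEAD=main@B [feat=B main=B work=B]
After op 4 (commit): HEAD=main@C [feat=B main=C work=B]
After op 5 (merge): HEAD=main@D [feat=B main=D work=B]
After op 6 (checkout): HEAD=feat@B [feat=B main=D work=B]
After op 7 (merge): HEAD=feat@E [feat=E main=D work=B]
After op 8 (reset): HEAD=feat@C [feat=C main=D work=B]
After op 9 (branch): HEAD=feat@C [feat=C main=D topic=C work=B]
After op 10 (merge): HEAD=feat@F [feat=F main=D topic=C work=B]
After op 11 (checkout): HEAD=topic@C [feat=F main=D topic=C work=B]
ancestors(D) = {A,B,C,D}; B in? yes
ancestors(E) = {A,B,E}; E in? yes
ancestors(E) = {A,B,E}; A in? yes
ancestors(C) = {A,B,C}; B in? yes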